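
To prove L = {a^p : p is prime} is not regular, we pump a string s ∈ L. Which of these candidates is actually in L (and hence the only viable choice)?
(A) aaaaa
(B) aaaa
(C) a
(A) aaaaa

The pumping lemma is applied to a string s that lies in L, so first check membership of each option:
- (A) aaaaa has length 5, which is prime, so it is in L ✓
- (B) aaaa has length 4 = 2 × 2, which is not prime, so it is not in L ✗
- (C) a has length 1, which is not prime, so it is not in L ✗

Only (A) aaaaa is in L, so it is the only candidate that could play the role of s.
(In a complete proof one picks s in terms of the pumping length p so that |s| ≥ p is guaranteed; a fixed string like aaaaa illustrates the shape of such an s.)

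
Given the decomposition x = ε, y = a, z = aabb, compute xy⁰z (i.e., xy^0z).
aabb

Given x = '', y = 'a', z = 'aabb' and i = 0:

xy^0z = x + y·y·...·y (0 times) + z
       = '' + 'a'^0 + 'aabb'
       = '' + '' + 'aabb'
       = 'aabb'

The pumped string is 'aabb' with length 4.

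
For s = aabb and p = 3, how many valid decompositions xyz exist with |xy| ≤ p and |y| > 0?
6

For s = 'aabb' with pumping length p = 3:

Constraints: |xy| ≤ 3, |y| > 0

Valid decompositions (|xy| ≤ p, |y| ≥ 1):
  • x='', y='a', z='abb'
  • x='a', y='a', z='bb'
  • x='', y='aa', z='bb'
  • x='aa', y='b', z='b'
  • x='a', y='ab', z='b'
  • x='', y='aab', z='b'

Total count: 6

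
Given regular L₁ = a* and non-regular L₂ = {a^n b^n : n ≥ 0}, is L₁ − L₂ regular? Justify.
Yes — L₁ − L₂ is regular.

The only string of a* that lies in {a^n b^n} is ε, so L₁ − L₂ = a* − {ε} = a⁺ = aa*, which is regular.

Note that the bare facts "L₁ regular, L₂ non-regular" do not settle the question by themselves: the closure of regular languages under ∪, ∩, complement and difference applies only when BOTH operands are regular. With a non-regular operand the result can come out regular or non-regular depending on the specific languages, so one has to work out L₁ − L₂ for this particular pair, as above.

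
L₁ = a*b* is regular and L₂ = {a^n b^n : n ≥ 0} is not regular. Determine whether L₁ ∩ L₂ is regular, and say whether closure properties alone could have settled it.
No — L₁ ∩ L₂ is not regular.

Every string a^n b^n already lies in a*b*, so L₁ ∩ L₂ = {a^n b^n : n ≥ 0} = L₂ itself, which is the standard non-regular language (pump s = a^p b^p).

Note that the bare facts "L₁ regular, L₂ non-regular" do not settle the question by themselves: the closure of regular languages under ∪, ∩, complement and difference applies only when BOTH operands are regular. With a non-regular operand the result can come out regular or non-regular depending on the specific languages, so one has to work out L₁ ∩ L₂ for this particular pair, as above.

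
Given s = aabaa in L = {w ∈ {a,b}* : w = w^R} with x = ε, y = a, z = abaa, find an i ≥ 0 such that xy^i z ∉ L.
i = 0

xy⁰z = ε · ε · abaa = abaa; abaa reversed is aaba ≠ abaa, so it is not a palindrome and is not in L.
(Other choices also work, e.g. i = 2, 3; only i = 1 is guaranteed to stay in L since xy¹z = s.)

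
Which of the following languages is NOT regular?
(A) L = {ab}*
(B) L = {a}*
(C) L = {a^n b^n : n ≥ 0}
(C) {a^n b^n : n ≥ 0}

(C) L = {a^n b^n : n ≥ 0} is NOT regular.

The pumping lemma can be used to prove this:
After pumping, the number of a's and b's become unequal

The other languages are regular because they can be recognized by finite automata.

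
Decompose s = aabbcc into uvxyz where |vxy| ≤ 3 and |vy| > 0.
u='aa', v='b', x='b', y='c', z='c'

For s = aabbcc with pumping length p = 3:

One valid decomposition:
- u = 'aa'
- v = 'b'
- x = 'b'
- y = 'c'
- z = 'c'

Verification:
- uvxyz = 'aa' + 'b' + 'b' + 'c' + 'c' = aabbcc ✓
- |vxy| = |'bbc'| = 3 ≤ 3 ✓
- |vy| = |'bc'| = 2 > 0 ✓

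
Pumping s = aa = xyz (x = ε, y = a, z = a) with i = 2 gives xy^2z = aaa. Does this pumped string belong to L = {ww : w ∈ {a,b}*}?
No

xy²z = ε · aa · a = aaa.
aaa has odd length 3, so it cannot be written as ww and is not in L.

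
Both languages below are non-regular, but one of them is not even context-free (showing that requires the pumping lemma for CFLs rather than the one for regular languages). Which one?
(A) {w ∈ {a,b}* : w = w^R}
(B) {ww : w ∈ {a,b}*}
(B) {ww : w ∈ {a,b}*}

(B) {ww : w ∈ {a,b}*} requires the CFL pumping lemma.

- {w ∈ {a,b}* : w = w^R} is context-free (but not regular)
  • Can be shown non-regular with the regular pumping lemma
  • After pumping, the string is no longer symmetric

- {ww : w ∈ {a,b}*} is NOT context-free
  • Requires the CFL pumping lemma to prove
  • Cannot verify equality of two arbitrary substrings

The CFL pumping lemma is "stronger" in that it can prove non-membership
in the larger class of context-free languages.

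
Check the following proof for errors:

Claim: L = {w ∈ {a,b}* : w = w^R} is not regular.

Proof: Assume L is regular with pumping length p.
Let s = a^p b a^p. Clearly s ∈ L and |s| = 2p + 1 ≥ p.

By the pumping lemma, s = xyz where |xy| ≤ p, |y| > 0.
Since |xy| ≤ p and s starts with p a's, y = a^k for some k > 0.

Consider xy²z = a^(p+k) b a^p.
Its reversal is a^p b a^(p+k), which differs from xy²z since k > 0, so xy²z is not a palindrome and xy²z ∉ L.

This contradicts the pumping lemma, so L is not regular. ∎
The proof is correct.

This proof is valid because:
1. s = a^p b a^p is in L and is chosen in terms of p, so |s| ≥ p holds for every p
2. The decomposition analysis is correct: |xy| ≤ p forces y to lie inside the leading a's
3. The contradiction is valid: a^(p+k) b a^p has more a's before the b than after it, so it is not a palindrome
4. The conclusion follows logically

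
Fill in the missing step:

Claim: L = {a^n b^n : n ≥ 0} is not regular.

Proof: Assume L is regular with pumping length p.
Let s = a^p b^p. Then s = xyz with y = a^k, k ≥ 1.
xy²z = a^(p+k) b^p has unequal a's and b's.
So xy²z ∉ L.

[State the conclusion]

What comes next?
This contradicts the pumping lemma for regular languages,
which guarantees xy^i z ∈ L for all i ≥ 0.

Since our assumption that L is regular leads to a contradiction,
we conclude that L = {a^n b^n : n ≥ 0} is NOT regular. ∎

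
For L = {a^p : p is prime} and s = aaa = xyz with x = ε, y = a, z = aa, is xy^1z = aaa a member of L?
Yes

xy¹z = ε · a · aa = aaa.
aaa has length 3, which is prime, so it is in L.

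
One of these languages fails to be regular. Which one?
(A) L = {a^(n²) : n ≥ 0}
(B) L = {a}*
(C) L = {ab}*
(A) {a^(n²) : n ≥ 0}

(A) L = {a^(n²) : n ≥ 0} is NOT regular.

The pumping lemma can be used to prove this:
After pumping, length is no longer a perfect square

The other languages are regular because they can be recognized by finite automata.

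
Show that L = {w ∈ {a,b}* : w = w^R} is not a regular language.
Assume for contradiction that L is regular, and let p ≥ 1 be the pumping length given by the pumping lemma.
Choose s = a^p b a^p. Then s ∈ L (it reads the same in both directions) and |s| = 2p + 1 ≥ p.
By the pumping lemma, s = xyz for some x, y, z with |xy| ≤ p, |y| ≥ 1, and xy^i z ∈ L for every i ≥ 0.
Since |xy| ≤ p and the first p symbols of s are all a's, y = a^k for some k with 1 ≤ k ≤ p.

Take i = 2: xy²z = a^(p + k) b a^p.
Its reversal is a^p b a^(p + k). These differ because the block of a's before the unique b has length p + k in one and p in the other, and p + k ≠ p since k ≥ 1. So xy²z is not a palindrome, i.e. xy²z ∉ L.

This contradicts the pumping lemma, which requires xy^i z ∈ L for all i ≥ 0.
Hence L = {w ∈ {a,b}* : w = w^R} is not regular. ∎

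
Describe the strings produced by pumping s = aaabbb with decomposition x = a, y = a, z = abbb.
{xy^i z : i ≥ 0} = {a^(2+i) b^3 : i ≥ 0} = {aabbb, aaabbb, aaaabbb, ...}

With x = a, y = a, z = abbb: Starting with aaabbb and pumping the second 'a', we get strings with 2+i a's followed by 3 b's for i = 0, 1, 2, ...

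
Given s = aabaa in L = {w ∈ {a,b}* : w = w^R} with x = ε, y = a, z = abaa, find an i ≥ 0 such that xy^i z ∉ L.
i = 2

xy²z = ε · aa · abaa = aaabaa; aaabaa reversed is aabaaa ≠ aaabaa, so it is not a palindrome and is not in L.
(Other choices also work, e.g. i = 0, 3; only i = 1 is guaranteed to stay in L since xy¹z = s.)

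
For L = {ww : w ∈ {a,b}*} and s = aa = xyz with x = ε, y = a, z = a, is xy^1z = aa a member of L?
Yes

xy¹z = ε · a · a = aa.
aa splits into halves a · a, which are equal, so it is in L (w = a).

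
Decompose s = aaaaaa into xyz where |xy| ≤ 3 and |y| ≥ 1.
x = 'a', y = 'a', z = 'aaaa'

For s = aaaaaa and p = 3, one valid decomposition is:
- x = 'a' (length 1)
- y = 'a' (length 1)
- z = 'aaaa' (length 4)

Verification:
- xyz = 'a' + 'a' + 'aaaa' = aaaaaa ✓
- |xy| = 2 ≤ 3 ✓
- |y| = 1 > 0 ✓

All pumping lemma constraints are satisfied.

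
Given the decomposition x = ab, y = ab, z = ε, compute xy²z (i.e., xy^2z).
ababab

Given x = 'ab', y = 'ab', z = '' and i = 2:

xy^2z = x + y·y·...·y (2 times) + z
       = 'ab' + 'ab'^2 + ''
       = 'ab' + 'abab' + ''
       = 'ababab'

The pumped string is 'ababab' with length 6.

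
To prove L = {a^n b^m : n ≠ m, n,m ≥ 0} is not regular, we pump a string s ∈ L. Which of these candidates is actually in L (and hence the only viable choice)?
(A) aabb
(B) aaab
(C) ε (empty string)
(B) aaab

The pumping lemma is applied to a string s that lies in L, so first check membership of each option:
- (A) aabb = a^2 b^2 has n = m = 2, so it is not in L ✗
- (B) aaab = a^3 b^1 with 3 ≠ 1, so it is in L ✓
- (C) ε = a^0 b^0 has n = m = 0, so it is not in L ✗

Only (B) aaab is in L, so it is the only candidate that could play the role of s.
(In a complete proof one picks s in terms of the pumping length p so that |s| ≥ p is guaranteed; a fixed string like aaab illustrates the shape of such an s.)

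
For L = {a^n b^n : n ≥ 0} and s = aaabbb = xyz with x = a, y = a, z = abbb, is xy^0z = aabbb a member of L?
No

xy⁰z = a · ε · abbb = aabbb.
aabbb has 2 a's and 3 b's; 2 ≠ 3, so it is not in L.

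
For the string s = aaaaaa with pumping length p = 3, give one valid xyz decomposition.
x = '', y = 'a', z = 'aaaaa'

For s = aaaaaa and p = 3, one valid decomposition is:
- x = '' (length 0)
- y = 'a' (length 1)
- z = 'aaaaa' (length 5)

Verification:
- xyz = '' + 'a' + 'aaaaa' = aaaaaa ✓
- |xy| = 1 ≤ 3 ✓
- |y| = 1 > 0 ✓

All pumping lemma constraints are satisfied.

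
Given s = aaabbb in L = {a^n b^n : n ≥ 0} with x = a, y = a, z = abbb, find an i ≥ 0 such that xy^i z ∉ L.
i = 2

xy²z = a · aa · abbb = aaaabbb; aaaabbb has 4 a's and 3 b's; 4 ≠ 3, so it is not in L.
(Other choices also work, e.g. i = 0, 3; only i = 1 is guaranteed to stay in L since xy¹z = s.)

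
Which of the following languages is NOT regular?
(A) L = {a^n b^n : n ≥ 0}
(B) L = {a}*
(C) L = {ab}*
(A) {a^n b^n : n ≥ 0}

(A) L = {a^n b^n : n ≥ 0} is NOT regular.

The pumping lemma can be used to prove this:
After pumping, the number of a's and b's become unequal

The other languages are regular because they can be recognized by finite automata.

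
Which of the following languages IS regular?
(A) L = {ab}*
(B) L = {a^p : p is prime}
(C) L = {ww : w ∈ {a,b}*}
(A) {ab}*

(A) L = {ab}* is regular.

This can be recognized by a finite automaton (DFA/NFA).
Regular expressions like {ab}* define regular languages.

The other choices are not regular:
- {ww : w ∈ {a,b}*}: After pumping, the two halves no longer match
- {a^p : p is prime}: After pumping, the length becomes composite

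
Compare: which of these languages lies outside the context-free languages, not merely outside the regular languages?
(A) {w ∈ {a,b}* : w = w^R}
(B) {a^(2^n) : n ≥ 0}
(B) {a^(2^n) : n ≥ 0}

(B) {a^(2^n) : n ≥ 0} requires the CFL pumping lemma.

- {w ∈ {a,b}* : w = w^R} is context-free (but not regular)
  • Can be shown non-regular with the regular pumping lemma
  • After pumping, the string is no longer symmetric

- {a^(2^n) : n ≥ 0} is NOT context-free
  • Requires the CFL pumping lemma to prove
  • Gaps between powers of 2 grow exponentially

The CFL pumping lemma is "stronger" in that it can prove non-membership
in the larger class of context-free languages.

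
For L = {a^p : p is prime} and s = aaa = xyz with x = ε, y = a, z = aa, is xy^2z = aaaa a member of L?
No

xy²z = ε · aa · aa = aaaa.
aaaa has length 4 = 2 × 2, which is not prime, so it is not in L.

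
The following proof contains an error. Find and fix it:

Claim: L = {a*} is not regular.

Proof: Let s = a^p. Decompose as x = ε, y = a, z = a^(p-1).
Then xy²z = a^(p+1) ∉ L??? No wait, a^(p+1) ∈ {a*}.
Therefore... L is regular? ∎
Error: The proof attempts to show a*  is not regular, but a* IS regular!

Correction: a* is a regular language (recognized by a simple DFA with one accepting state and self-loop on 'a'). The pumping lemma can only prove non-regularity, not regularity. For regular languages, pumping always works.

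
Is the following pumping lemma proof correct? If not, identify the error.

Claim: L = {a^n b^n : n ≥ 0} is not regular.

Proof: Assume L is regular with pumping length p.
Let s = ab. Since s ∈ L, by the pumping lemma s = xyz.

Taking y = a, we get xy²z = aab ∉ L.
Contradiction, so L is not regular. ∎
The proof is INCORRECT.

Error: The string s = ab may be shorter than p.
The pumping lemma only applies to strings with |s| ≥ p, and p is not under our control.
We must choose s in terms of p, e.g. s = a^p b^p, to ensure |s| ≥ p.
(The proof also fixes one particular y; a valid argument must handle every decomposition with |xy| ≤ p and |y| ≥ 1 — for s = a^p b^p this forces y = a^k, and then xy²z = a^(p+k) b^p ∉ L.)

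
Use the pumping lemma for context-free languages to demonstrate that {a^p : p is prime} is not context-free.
Assume for contradiction that L is context-free, and let p ≥ 1 be the pumping length given by the pumping lemma for CFLs.
Choose a prime q with q ≥ p and let s = a^q. Then s ∈ L and |s| = q ≥ p.
By the CFL pumping lemma, s = uvxyz for some u, v, x, y, z with |vxy| ≤ p, |vy| ≥ 1, and uv^i xy^i z ∈ L for every i ≥ 0.
All symbols are a's, so only lengths matter: let k = |vy|, with 1 ≤ k ≤ p. Then |uv^i xy^i z| = q + (i − 1)k.

Take i = q + 1: the length is q + qk = q(k + 1).
Both factors satisfy q ≥ 2 and k + 1 ≥ 2, so q(k + 1) is composite and uv^(q+1) xy^(q+1) z ∉ L.

This contradicts the CFL pumping lemma, which requires uv^i xy^i z ∈ L for all i ≥ 0.
Hence L = {a^p : p is prime} is not context-free. ∎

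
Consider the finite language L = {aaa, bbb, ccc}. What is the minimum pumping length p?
p = 4

For a finite language L, the pumping lemma holds vacuously if p > max|s| for s ∈ L.

The longest string in L = {aaa, bbb, ccc} has length 3.
If p = 4, then no string s ∈ L has |s| ≥ p, so the condition is vacuously true.

The minimum pumping length is p = 4.

Why no smaller p works: for any p ≤ 3, the longest string s ∈ L has |s| = 3 ≥ p, so it would
have to be pumpable; but pumping up (i = 2, 3, ...) produces ever longer strings, which cannot all lie in the
finite language L. So the pumping property fails for every p ≤ 3.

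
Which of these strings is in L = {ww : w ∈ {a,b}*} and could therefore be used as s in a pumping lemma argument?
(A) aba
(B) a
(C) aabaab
(C) aabaab

The pumping lemma is applied to a string s that lies in L, so first check membership of each option:
- (A) aba has odd length 3, so it cannot be written as ww and is not in L ✗
- (B) a has odd length 1, so it cannot be written as ww and is not in L ✗
- (C) aabaab splits into halves aab · aab, which are equal, so it is in L (w = aab) ✓

Only (C) aabaab is in L, so it is the only candidate that could play the role of s.
(In a complete proof one picks s in terms of the pumping length p so that |s| ≥ p is guaranteed; a fixed string like aabaab illustrates the shape of such an s.)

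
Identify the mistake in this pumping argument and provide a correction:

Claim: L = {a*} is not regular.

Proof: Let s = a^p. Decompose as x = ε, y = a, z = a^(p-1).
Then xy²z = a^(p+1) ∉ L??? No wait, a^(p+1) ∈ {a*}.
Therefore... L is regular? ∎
Error: The proof attempts to show a*  is not regular, but a* IS regular!

Correction: a* is a regular language (recognized by a simple DFA with one accepting state and self-loop on 'a'). The pumping lemma can only prove non-regularity, not regularity. For regular languages, pumping always works.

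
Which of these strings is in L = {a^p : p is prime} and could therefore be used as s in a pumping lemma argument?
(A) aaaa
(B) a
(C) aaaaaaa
(C) aaaaaaa

The pumping lemma is applied to a string s that lies in L, so first check membership of each option:
- (A) aaaa has length 4 = 2 × 2, which is not prime, so it is not in L ✗
- (B) a has length 1, which is not prime, so it is not in L ✗
- (C) aaaaaaa has length 7, which is prime, so it is in L ✓

Only (C) aaaaaaa is in L, so it is the only candidate that could play the role of s.
(In a complete proof one picks s in terms of the pumping length p so that |s| ≥ p is guaranteed; a fixed string like aaaaaaa illustrates the shape of such an s.)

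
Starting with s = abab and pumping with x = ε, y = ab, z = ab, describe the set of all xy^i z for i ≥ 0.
{xy^i z : i ≥ 0} = {(ab)^(i+1) : i ≥ 0} = {ab, abab, ababab, ...}

With x = ε, y = ab, z = ab: Pumping 'ab' gives strings of alternating a's and b's.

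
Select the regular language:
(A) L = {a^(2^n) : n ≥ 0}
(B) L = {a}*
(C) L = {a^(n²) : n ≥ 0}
(B) {a}*

(B) L = {a}* is regular.

This can be recognized by a finite automaton (DFA/NFA).
Regular expressions like {a}* define regular languages.

The other choices are not regular:
- {a^(2^n) : n ≥ 0}: After pumping, length is no longer a power of 2
- {a^(n²) : n ≥ 0}: After pumping, length is no longer a perfect square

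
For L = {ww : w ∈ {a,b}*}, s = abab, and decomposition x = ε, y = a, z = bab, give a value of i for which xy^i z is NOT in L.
i = 0

xy⁰z = ε · ε · bab = bab; bab has odd length 3, so it cannot be written as ww and is not in L.
(Other choices also work, e.g. i = 2, 3; only i = 1 is guaranteed to stay in L since xy¹z = s.)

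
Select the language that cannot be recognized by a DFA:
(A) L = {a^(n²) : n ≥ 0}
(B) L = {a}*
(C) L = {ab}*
(A) {a^(n²) : n ≥ 0}

(A) L = {a^(n²) : n ≥ 0} is NOT regular.

The pumping lemma can be used to prove this:
After pumping, length is no longer a perfect square

The other languages are regular because they can be recognized by finite automata.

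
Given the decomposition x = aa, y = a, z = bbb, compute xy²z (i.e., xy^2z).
aaaabbb

Given x = 'aa', y = 'a', z = 'bbb' and i = 2:

xy^2z = x + y·y·...·y (2 times) + z
       = 'aa' + 'a'^2 + 'bbb'
       = 'aa' + 'aa' + 'bbb'
       = 'aaaabbb'

The pumped string is 'aaaabbb' with length 7.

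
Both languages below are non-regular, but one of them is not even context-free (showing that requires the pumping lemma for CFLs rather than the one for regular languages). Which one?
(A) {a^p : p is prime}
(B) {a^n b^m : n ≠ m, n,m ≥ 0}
(A) {a^p : p is prime}

(A) {a^p : p is prime} requires the CFL pumping lemma.

- {a^n b^m : n ≠ m, n,m ≥ 0} is context-free (but not regular)
  • Can be shown non-regular with the regular pumping lemma
  • After pumping a's, we can make n = m

- {a^p : p is prime} is NOT context-free
  • Requires the CFL pumping lemma to prove
  • The CFL pumping lemma also fails because prime gaps are unbounded

The CFL pumping lemma is "stronger" in that it can prove non-membership
in the larger class of context-free languages.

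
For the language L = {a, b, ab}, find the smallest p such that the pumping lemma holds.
p = 3

For a finite language L, the pumping lemma holds vacuously if p > max|s| for s ∈ L.

The longest string in L = {a, b, ab} has length 2.
If p = 3, then no string s ∈ L has |s| ≥ p, so the condition is vacuously true.

The minimum pumping length is p = 3.

Why no smaller p works: for any p ≤ 2, the longest string s ∈ L has |s| = 2 ≥ p, so it would
have to be pumpable; but pumping up (i = 2, 3, ...) produces ever longer strings, which cannot all lie in the
finite language L. So the pumping property fails for every p ≤ 2.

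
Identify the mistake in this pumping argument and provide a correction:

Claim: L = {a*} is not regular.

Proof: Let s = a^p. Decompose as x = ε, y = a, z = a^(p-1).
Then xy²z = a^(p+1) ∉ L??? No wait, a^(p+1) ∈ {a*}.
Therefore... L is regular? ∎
Error: The proof attempts to show a*  is not regular, but a* IS regular!

Correction: a* is a regular language (recognized by a simple DFA with one accepting state and self-loop on 'a'). The pumping lemma can only prove non-regularity, not regularity. For regular languages, pumping always works.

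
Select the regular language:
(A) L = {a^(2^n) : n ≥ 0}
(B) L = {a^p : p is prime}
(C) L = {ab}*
(C) {ab}*

(C) L = {ab}* is regular.

This can be recognized by a finite automaton (DFA/NFA).
Regular expressions like {ab}* define regular languages.

The other choices are not regular:
- {a^p : p is prime}: After pumping, the length becomes composite
- {a^(2^n) : n ≥ 0}: After pumping, length is no longer a power of 2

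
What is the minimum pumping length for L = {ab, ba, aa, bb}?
p = 3

For a finite language L, the pumping lemma holds vacuously if p > max|s| for s ∈ L.

The longest string in L = {ab, ba, aa, bb} has length 2.
If p = 3, then no string s ∈ L has |s| ≥ p, so the condition is vacuously true.

The minimum pumping length is p = 3.

Why no smaller p works: for any p ≤ 2, the longest string s ∈ L has |s| = 2 ≥ p, so it would
have to be pumpable; but pumping up (i = 2, 3, ...) produces ever longer strings, which cannot all lie in the
finite language L. So the pumping property fails for every p ≤ 2.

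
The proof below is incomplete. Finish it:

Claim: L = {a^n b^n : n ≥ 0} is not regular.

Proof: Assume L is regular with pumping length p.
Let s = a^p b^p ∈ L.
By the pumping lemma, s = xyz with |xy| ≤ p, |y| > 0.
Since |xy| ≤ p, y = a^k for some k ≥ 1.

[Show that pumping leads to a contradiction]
Consider xy²z = a^(p+k) b^p.

Since k ≥ 1, we have p + k > p.
So xy²z has more a's than b's: (p+k) a's vs p b's.
This means xy²z ∉ L because a^n b^n requires equal counts.

This contradicts the pumping lemma which states xy²z ∈ L.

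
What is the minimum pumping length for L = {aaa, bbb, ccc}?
p = 4

For a finite language L, the pumping lemma holds vacuously if p > max|s| for s ∈ L.

The longest string in L = {aaa, bbb, ccc} has length 3.
If p = 4, then no string s ∈ L has |s| ≥ p, so the condition is vacuously true.

The minimum pumping length is p = 4.

Why no smaller p works: for any p ≤ 3, the longest string s ∈ L has |s| = 3 ≥ p, so it would
have to be pumpable; but pumping up (i = 2, 3, ...) produces ever longer strings, which cannot all lie in the
finite language L. So the pumping property fails for every p ≤ 3.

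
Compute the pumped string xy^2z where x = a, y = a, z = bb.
aaabb

Given x = 'a', y = 'a', z = 'bb' and i = 2:

xy^2z = x + y·y·...·y (2 times) + z
       = 'a' + 'a'^2 + 'bb'
       = 'a' + 'aa' + 'bb'
       = 'aaabb'

The pumped string is 'aaabb' with length 5.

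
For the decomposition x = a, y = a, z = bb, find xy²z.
aaabb

Given x = 'a', y = 'a', z = 'bb' and i = 2:

xy^2z = x + y·y·...·y (2 times) + z
       = 'a' + 'a'^2 + 'bb'
       = 'a' + 'aa' + 'bb'
       = 'aaabb'

The pumped string is 'aaabb' with length 5.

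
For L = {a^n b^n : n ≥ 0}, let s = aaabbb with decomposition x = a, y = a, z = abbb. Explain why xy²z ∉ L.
xy²z = aaaabbb ∉ L

Pumping with i = 2 replaces y = a by y² = aa:
- Original: s = xyz = aaabbb; aaabbb = a^3 b^3 has equal counts (3 = 3), so it is in L
- Pumped: xy²z = a · aa · abbb = aaaabbb
- aaaabbb has 4 a's and 3 b's; 4 ≠ 3, so it is not in L

The pumping lemma would require xy²z ∈ L, so this decomposition yields a contradiction.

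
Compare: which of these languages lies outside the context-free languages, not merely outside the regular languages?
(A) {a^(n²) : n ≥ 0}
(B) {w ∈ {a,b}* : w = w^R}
(A) {a^(n²) : n ≥ 0}

(A) {a^(n²) : n ≥ 0} requires the CFL pumping lemma.

- {w ∈ {a,b}* : w = w^R} is context-free (but not regular)
  • Can be shown non-regular with the regular pumping lemma
  • After pumping, the string is no longer symmetric

- {a^(n²) : n ≥ 0} is NOT context-free
  • Requires the CFL pumping lemma to prove
  • Gaps between squares grow unboundedly

The CFL pumping lemma is "stronger" in that it can prove non-membership
in the larger class of context-free languages.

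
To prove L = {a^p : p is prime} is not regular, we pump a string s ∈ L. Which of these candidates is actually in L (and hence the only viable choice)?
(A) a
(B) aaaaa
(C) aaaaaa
(B) aaaaa

The pumping lemma is applied to a string s that lies in L, so first check membership of each option:
- (A) a has length 1, which is not prime, so it is not in L ✗
- (B) aaaaa has length 5, which is prime, so it is in L ✓
- (C) aaaaaa has length 6 = 2 × 3, which is not prime, so it is not in L ✗

Only (B) aaaaa is in L, so it is the only candidate that could play the role of s.
(In a complete proof one picks s in terms of the pumping length p so that |s| ≥ p is guaranteed; a fixed string like aaaaa illustrates the shape of such an s.)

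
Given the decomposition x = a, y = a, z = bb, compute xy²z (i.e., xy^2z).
aaabb

Given x = 'a', y = 'a', z = 'bb' and i = 2:

xy^2z = x + y·y·...·y (2 times) + z
       = 'a' + 'a'^2 + 'bb'
       = 'a' + 'aa' + 'bb'
       = 'aaabb'

The pumped string is 'aaabb' with length 5.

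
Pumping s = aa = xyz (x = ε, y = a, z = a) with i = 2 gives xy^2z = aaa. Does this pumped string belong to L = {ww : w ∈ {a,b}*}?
No

xy²z = ε · aa · a = aaa.
aaa has odd length 3, so it cannot be written as ww and is not in L.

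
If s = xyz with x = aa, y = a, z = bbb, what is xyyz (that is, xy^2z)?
aaaabbb

Given x = 'aa', y = 'a', z = 'bbb' and i = 2:

xy^2z = x + y·y·...·y (2 times) + z
       = 'aa' + 'a'^2 + 'bbb'
       = 'aa' + 'aa' + 'bbb'
       = 'aaaabbb'

The pumped string is 'aaaabbb' with length 7.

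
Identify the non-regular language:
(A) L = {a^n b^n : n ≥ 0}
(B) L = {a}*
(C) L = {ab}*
(A) {a^n b^n : n ≥ 0}

(A) L = {a^n b^n : n ≥ 0} is NOT regular.

The pumping lemma can be used to prove this:
After pumping, the number of a's and b's become unequal

The other languages are regular because they can be recognized by finite automata.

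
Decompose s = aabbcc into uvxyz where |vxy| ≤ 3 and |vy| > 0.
u='aa', v='b', x='b', y='c', z='c'

For s = aabbcc with pumping length p = 3:

One valid decomposition:
- u = 'aa'
- v = 'b'
- x = 'b'
- y = 'c'
- z = 'c'

Verification:
- uvxyz = 'aa' + 'b' + 'b' + 'c' + 'c' = aabbcc ✓
- |vxy| = |'bbc'| = 3 ≤ 3 ✓
- |vy| = |'bc'| = 2 > 0 ✓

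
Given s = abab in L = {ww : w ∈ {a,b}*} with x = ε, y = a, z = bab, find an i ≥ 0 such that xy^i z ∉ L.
i = 3

xy³z = ε · aaa · bab = aaabab; aaabab has length 6; its halves are aaa and bab, which differ, so it is not in L.
(Other choices also work, e.g. i = 0, 2; only i = 1 is guaranteed to stay in L since xy¹z = s.)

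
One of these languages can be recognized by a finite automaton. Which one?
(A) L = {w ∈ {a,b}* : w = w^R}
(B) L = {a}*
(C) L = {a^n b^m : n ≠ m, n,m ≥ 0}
(B) {a}*

(B) L = {a}* is regular.

This can be recognized by a finite automaton (DFA/NFA).
Regular expressions like {a}* define regular languages.

The other choices are not regular:
- {a^n b^m : n ≠ m, n,m ≥ 0}: After pumping a's, we can make n = m
- {w ∈ {a,b}* : w = w^R}: After pumping, the string is no longer symmetric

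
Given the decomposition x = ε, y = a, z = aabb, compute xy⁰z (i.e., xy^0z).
aabb

Given x = '', y = 'a', z = 'aabb' and i = 0:

xy^0z = x + y·y·...·y (0 times) + z
       = '' + 'a'^0 + 'aabb'
       = '' + '' + 'aabb'
       = 'aabb'

The pumped string is 'aabb' with length 4.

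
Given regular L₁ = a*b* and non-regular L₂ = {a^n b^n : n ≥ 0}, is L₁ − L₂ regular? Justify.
No — L₁ − L₂ is not regular.

a*b* − {a^n b^n} = {a^n b^m : n ≠ m}. If this were regular, then its complement intersected with a*b*, namely {a^n b^n : n ≥ 0}, would be regular too (closure under complement and intersection) — contradiction. So L₁ − L₂ is not regular.

Note that the bare facts "L₁ regular, L₂ non-regular" do not settle the question by themselves: the closure of regular languages under ∪, ∩, complement and difference applies only when BOTH operands are regular. With a non-regular operand the result can come out regular or non-regular depending on the specific languages, so one has to work out L₁ − L₂ for this particular pair, as above.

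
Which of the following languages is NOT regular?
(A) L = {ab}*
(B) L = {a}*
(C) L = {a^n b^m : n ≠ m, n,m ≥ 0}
(C) {a^n b^m : n ≠ m, n,m ≥ 0}

(C) L = {a^n b^m : n ≠ m, n,m ≥ 0} is NOT regular.

The pumping lemma can be used to prove this:
After pumping a's, we can make n = m

The other languages are regular because they can be recognized by finite automata.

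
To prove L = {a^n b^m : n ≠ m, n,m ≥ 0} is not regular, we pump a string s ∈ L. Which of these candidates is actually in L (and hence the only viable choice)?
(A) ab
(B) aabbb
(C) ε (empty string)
(B) aabbb

The pumping lemma is applied to a string s that lies in L, so first check membership of each option:
- (A) ab = a^1 b^1 has n = m = 1, so it is not in L ✗
- (B) aabbb = a^2 b^3 with 2 ≠ 3, so it is in L ✓
- (C) ε = a^0 b^0 has n = m = 0, so it is not in L ✗

Only (B) aabbb is in L, so it is the only candidate that could play the role of s.
(In a complete proof one picks s in terms of the pumping length p so that |s| ≥ p is guaranteed; a fixed string like aabbb illustrates the shape of such an s.)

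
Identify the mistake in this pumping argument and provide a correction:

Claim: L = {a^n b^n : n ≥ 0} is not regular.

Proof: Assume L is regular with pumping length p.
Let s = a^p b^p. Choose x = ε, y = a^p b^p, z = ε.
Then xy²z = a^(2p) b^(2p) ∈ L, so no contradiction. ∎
Error: The decomposition violates |xy| ≤ p. With y = a^p b^p, |xy| = |y| = 2p > p. (The proof also miscomputes xy²z, which would be a^p b^p a^p b^p rather than a^(2p) b^(2p), and it wrongly treats one harmless decomposition as settling the matter — the prover does not get to choose the decomposition.)

Correction: The pumping lemma requires |xy| ≤ p, and the argument must handle every decomposition satisfying |xy| ≤ p, |y| ≥ 1. Since s starts with p a's, any such y consists only of a's, say y = a^k with k ≥ 1. Then xy²z = a^(p+k) b^p has unequal numbers of a's and b's, so xy²z ∉ L — the required contradiction.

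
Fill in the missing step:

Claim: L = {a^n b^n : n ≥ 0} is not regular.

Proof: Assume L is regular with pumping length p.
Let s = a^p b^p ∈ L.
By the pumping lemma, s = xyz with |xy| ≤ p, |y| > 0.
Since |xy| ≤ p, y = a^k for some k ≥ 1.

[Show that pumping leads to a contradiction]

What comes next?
Consider xy²z = a^(p+k) b^p.

Since k ≥ 1, we have p + k > p.
So xy²z has more a's than b's: (p+k) a's vs p b's.
This means xy²z ∉ L because a^n b^n requires equal counts.

This contradicts the pumping lemma which states xy²z ∈ L.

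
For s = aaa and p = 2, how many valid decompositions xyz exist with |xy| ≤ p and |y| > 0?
3

For s = 'aaa' with pumping length p = 2:

Constraints: |xy| ≤ 2, |y| > 0

Valid decompositions (|xy| ≤ p, |y| ≥ 1):
  • x='', y='a', z='aa'
  • x='a', y='a', z='a'
  • x='', y='aa', z='a'

Total count: 3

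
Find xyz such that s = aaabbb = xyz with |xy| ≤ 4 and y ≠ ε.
x = '', y = 'aaa', z = 'bbb'

For s = aaabbb and p = 4, one valid decomposition is:
- x = '' (length 0)
- y = 'aaa' (length 3)
- z = 'bbb' (length 3)

Verification:
- xyz = '' + 'aaa' + 'bbb' = aaabbb ✓
- |xy| = 3 ≤ 4 ✓
- |y| = 3 > 0 ✓

All pumping lemma constraints are satisfied.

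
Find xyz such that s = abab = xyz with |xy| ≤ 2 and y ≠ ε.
x = '', y = 'ab', z = 'ab'

For s = abab and p = 2, one valid decomposition is:
- x = '' (length 0)
- y = 'ab' (length 2)
- z = 'ab' (length 2)

Verification:
- xyz = '' + 'ab' + 'ab' = abab ✓
- |xy| = 2 ≤ 2 ✓
- |y| = 2 > 0 ✓

All pumping lemma constraints are satisfied.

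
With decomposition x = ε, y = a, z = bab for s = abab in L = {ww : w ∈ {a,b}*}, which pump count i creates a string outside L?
i = 3

xy³z = ε · aaa · bab = aaabab; aaabab has length 6; its halves are aaa and bab, which differ, so it is not in L.
(Other choices also work, e.g. i = 0, 2; only i = 1 is guaranteed to stay in L since xy¹z = s.)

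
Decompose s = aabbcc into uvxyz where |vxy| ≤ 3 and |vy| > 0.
u='aa', v='b', x='b', y='c', z='c'

For s = aabbcc with pumping length p = 3:

One valid decomposition:
- u = 'aa'
- v = 'b'
- x = 'b'
- y = 'c'
- z = 'c'

Verification:
- uvxyz = 'aa' + 'b' + 'b' + 'c' + 'c' = aabbcc ✓
- |vxy| = |'bbc'| = 3 ≤ 3 ✓
- |vy| = |'bc'| = 2 > 0 ✓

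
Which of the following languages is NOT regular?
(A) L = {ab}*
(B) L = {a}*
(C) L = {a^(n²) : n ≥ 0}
(C) {a^(n²) : n ≥ 0}

(C) L = {a^(n²) : n ≥ 0} is NOT regular.

The pumping lemma can be used to prove this:
After pumping, length is no longer a perfect square

The other languages are regular because they can be recognized by finite automata.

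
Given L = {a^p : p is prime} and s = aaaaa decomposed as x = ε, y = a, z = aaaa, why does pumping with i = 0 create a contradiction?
xy⁰z = aaaa ∉ L

Pumping with i = 0 replaces y = a by y⁰ = ε:
- Original: s = xyz = aaaaa; aaaaa has length 5, which is prime, so it is in L
- Pumped: xy⁰z = ε · ε · aaaa = aaaa
- aaaa has length 4 = 2 × 2, which is not prime, so it is not in L

The pumping lemma would require xy⁰z ∈ L, so this decomposition yields a contradiction.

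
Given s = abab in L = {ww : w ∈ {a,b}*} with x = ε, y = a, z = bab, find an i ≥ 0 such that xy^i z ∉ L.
i = 2

xy²z = ε · aa · bab = aabab; aabab has odd length 5, so it cannot be written as ww and is not in L.
(Other choices also work, e.g. i = 0, 3; only i = 1 is guaranteed to stay in L since xy¹z = s.)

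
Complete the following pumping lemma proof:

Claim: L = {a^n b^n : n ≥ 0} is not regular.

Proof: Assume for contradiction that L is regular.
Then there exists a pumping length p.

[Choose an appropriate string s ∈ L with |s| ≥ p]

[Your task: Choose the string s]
s = a^p b^p

This string is in L (has equal a's and b's) and has length 2p ≥ p.
Any decomposition xyz with |xy| ≤ p means y consists only of a's,
so pumping will unbalance the counts.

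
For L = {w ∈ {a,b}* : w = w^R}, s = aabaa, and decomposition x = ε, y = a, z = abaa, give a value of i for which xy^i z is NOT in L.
i = 2

xy²z = ε · aa · abaa = aaabaa; aaabaa reversed is aabaaa ≠ aaabaa, so it is not a palindrome and is not in L.
(Other choices also work, e.g. i = 0, 3; only i = 1 is guaranteed to stay in L since xy¹z = s.)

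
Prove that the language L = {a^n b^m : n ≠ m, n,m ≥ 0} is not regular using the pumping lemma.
Assume for contradiction that L is regular, and let p ≥ 1 be the pumping length given by the pumping lemma.
Choose s = a^p b^(p + p!). Then s ∈ L because p ≠ p + p! (as p! ≥ 1), and |s| ≥ p.
By the pumping lemma, s = xyz for some x, y, z with |xy| ≤ p, |y| ≥ 1, and xy^i z ∈ L for every i ≥ 0.
Since |xy| ≤ p and the first p symbols of s are all a's, y = a^k for some k with 1 ≤ k ≤ p.
For every i ≥ 0, xy^i z = a^(p + (i − 1)k) b^(p + p!).

Because 1 ≤ k ≤ p, k divides p!. Let t = p!/k (a positive integer) and take i = t + 1.
Then the number of a's is p + tk = p + p!, which equals the number of b's.
So xy^(t+1) z = a^(p + p!) b^(p + p!) has equally many a's and b's and is NOT in L.

This contradicts the pumping lemma, which requires xy^i z ∈ L for all i ≥ 0.
Hence L = {a^n b^m : n ≠ m, n,m ≥ 0} is not regular. ∎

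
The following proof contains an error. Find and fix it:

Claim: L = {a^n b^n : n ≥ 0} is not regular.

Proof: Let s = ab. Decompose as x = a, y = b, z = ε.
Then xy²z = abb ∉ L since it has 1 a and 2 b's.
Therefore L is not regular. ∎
Error: The string s = ab might be shorter than the pumping length p.

Correction: Choose s = a^p b^p to ensure |s| ≥ p. Also, the decomposition is wrong: with |xy| ≤ p, y cannot include b's when s starts with p a's.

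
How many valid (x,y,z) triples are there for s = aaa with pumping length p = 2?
3

For s = 'aaa' with pumping length p = 2:

Constraints: |xy| ≤ 2, |y| > 0

Valid decompositions (|xy| ≤ p, |y| ≥ 1):
  • x='', y='a', z='aa'
  • x='a', y='a', z='a'
  • x='', y='aa', z='a'

Total count: 3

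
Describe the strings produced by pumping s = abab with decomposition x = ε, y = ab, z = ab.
{xy^i z : i ≥ 0} = {(ab)^(i+1) : i ≥ 0} = {ab, abab, ababab, ...}

With x = ε, y = ab, z = ab: Pumping 'ab' gives strings of alternating a's and b's.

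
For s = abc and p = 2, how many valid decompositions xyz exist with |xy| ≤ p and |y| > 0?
3

For s = 'abc' with pumping length p = 2:

Constraints: |xy| ≤ 2, |y| > 0

Valid decompositions (|xy| ≤ p, |y| ≥ 1):
  • x='', y='a', z='bc'
  • x='a', y='b', z='c'
  • x='', y='ab', z='c'

Total count: 3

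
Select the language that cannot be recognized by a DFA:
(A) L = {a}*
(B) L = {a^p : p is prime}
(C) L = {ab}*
(B) {a^p : p is prime}

(B) L = {a^p : p is prime} is NOT regular.

The pumping lemma can be used to prove this:
After pumping, the length becomes composite

The other languages are regular because they can be recognized by finite automata.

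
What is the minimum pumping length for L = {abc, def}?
p = 4

For a finite language L, the pumping lemma holds vacuously if p > max|s| for s ∈ L.

The longest string in L = {abc, def} has length 3.
If p = 4, then no string s ∈ L has |s| ≥ p, so the condition is vacuously true.

The minimum pumping length is p = 4.

Why no smaller p works: for any p ≤ 3, the longest string s ∈ L has |s| = 3 ≥ p, so it would
have to be pumpable; but pumping up (i = 2, 3, ...) produces ever longer strings, which cannot all lie in the
finite language L. So the pumping property fails for every p ≤ 3.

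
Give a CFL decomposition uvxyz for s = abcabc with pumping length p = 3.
u='ab', v='c', x='a', y='b', z='c'

For s = abcabc with pumping length p = 3:

One valid decomposition:
- u = 'ab'
- v = 'c'
- x = 'a'
- y = 'b'
- z = 'c'

Verification:
- uvxyz = 'ab' + 'c' + 'a' + 'b' + 'c' = abcabc ✓
- |vxy| = |'cab'| = 3 ≤ 3 ✓
- |vy| = |'cb'| = 2 > 0 ✓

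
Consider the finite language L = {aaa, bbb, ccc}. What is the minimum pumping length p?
p = 4

For a finite language L, the pumping lemma holds vacuously if p > max|s| for s ∈ L.

The longest string in L = {aaa, bbb, ccc} has length 3.
If p = 4, then no string s ∈ L has |s| ≥ p, so the condition is vacuously true.

The minimum pumping length is p = 4.

Why no smaller p works: for any p ≤ 3, the longest string s ∈ L has |s| = 3 ≥ p, so it would
have to be pumpable; but pumping up (i = 2, 3, ...) produces ever longer strings, which cannot all lie in the
finite language L. So the pumping property fails for every p ≤ 3.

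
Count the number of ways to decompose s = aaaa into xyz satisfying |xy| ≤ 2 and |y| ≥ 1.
3

For s = 'aaaa' with pumping length p = 2:

Constraints: |xy| ≤ 2, |y| > 0

Valid decompositions (|xy| ≤ p, |y| ≥ 1):
  • x='', y='a', z='aaa'
  • x='a', y='a', z='aa'
  • x='', y='aa', z='aa'

Total count: 3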